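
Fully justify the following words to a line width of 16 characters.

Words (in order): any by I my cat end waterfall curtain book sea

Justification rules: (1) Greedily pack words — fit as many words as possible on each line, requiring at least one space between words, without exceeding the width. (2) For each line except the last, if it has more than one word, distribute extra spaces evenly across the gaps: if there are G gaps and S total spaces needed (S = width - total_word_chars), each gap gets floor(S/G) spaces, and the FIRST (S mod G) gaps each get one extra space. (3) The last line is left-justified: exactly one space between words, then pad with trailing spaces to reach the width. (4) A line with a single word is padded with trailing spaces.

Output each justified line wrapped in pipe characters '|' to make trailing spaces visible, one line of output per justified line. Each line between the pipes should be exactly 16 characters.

Answer: |any  by I my cat|
|end    waterfall|
|curtain book sea|

Derivation:
Line 1: ['any', 'by', 'I', 'my', 'cat'] (min_width=15, slack=1)
Line 2: ['end', 'waterfall'] (min_width=13, slack=3)
Line 3: ['curtain', 'book', 'sea'] (min_width=16, slack=0)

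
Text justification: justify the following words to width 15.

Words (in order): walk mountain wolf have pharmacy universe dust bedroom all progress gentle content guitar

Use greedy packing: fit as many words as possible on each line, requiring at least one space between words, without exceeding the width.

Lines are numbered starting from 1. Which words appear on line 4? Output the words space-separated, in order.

Line 1: ['walk', 'mountain'] (min_width=13, slack=2)
Line 2: ['wolf', 'have'] (min_width=9, slack=6)
Line 3: ['pharmacy'] (min_width=8, slack=7)
Line 4: ['universe', 'dust'] (min_width=13, slack=2)
Line 5: ['bedroom', 'all'] (min_width=11, slack=4)
Line 6: ['progress', 'gentle'] (min_width=15, slack=0)
Line 7: ['content', 'guitar'] (min_width=14, slack=1)

Answer: universe dust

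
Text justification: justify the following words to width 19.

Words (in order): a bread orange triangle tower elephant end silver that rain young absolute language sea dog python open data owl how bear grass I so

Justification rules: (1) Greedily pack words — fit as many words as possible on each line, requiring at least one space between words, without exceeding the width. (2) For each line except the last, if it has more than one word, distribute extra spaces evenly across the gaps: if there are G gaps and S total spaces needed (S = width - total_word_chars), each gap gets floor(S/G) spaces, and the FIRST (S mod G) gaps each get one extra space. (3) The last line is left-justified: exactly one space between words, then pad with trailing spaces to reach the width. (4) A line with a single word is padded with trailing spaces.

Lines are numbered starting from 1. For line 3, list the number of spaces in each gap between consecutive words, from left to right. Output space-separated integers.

Answer: 1 1

Derivation:
Line 1: ['a', 'bread', 'orange'] (min_width=14, slack=5)
Line 2: ['triangle', 'tower'] (min_width=14, slack=5)
Line 3: ['elephant', 'end', 'silver'] (min_width=19, slack=0)
Line 4: ['that', 'rain', 'young'] (min_width=15, slack=4)
Line 5: ['absolute', 'language'] (min_width=17, slack=2)
Line 6: ['sea', 'dog', 'python', 'open'] (min_width=19, slack=0)
Line 7: ['data', 'owl', 'how', 'bear'] (min_width=17, slack=2)
Line 8: ['grass', 'I', 'so'] (min_width=10, slack=9)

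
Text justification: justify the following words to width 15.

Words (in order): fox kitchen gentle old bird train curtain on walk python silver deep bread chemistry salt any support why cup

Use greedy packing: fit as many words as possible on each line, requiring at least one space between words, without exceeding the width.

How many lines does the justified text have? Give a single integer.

Answer: 8

Derivation:
Line 1: ['fox', 'kitchen'] (min_width=11, slack=4)
Line 2: ['gentle', 'old', 'bird'] (min_width=15, slack=0)
Line 3: ['train', 'curtain'] (min_width=13, slack=2)
Line 4: ['on', 'walk', 'python'] (min_width=14, slack=1)
Line 5: ['silver', 'deep'] (min_width=11, slack=4)
Line 6: ['bread', 'chemistry'] (min_width=15, slack=0)
Line 7: ['salt', 'any'] (min_width=8, slack=7)
Line 8: ['support', 'why', 'cup'] (min_width=15, slack=0)
Total lines: 8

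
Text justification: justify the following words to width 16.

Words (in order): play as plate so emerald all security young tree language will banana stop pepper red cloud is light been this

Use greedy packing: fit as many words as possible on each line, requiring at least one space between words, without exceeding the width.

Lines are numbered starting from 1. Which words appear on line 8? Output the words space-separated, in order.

Answer: this

Derivation:
Line 1: ['play', 'as', 'plate', 'so'] (min_width=16, slack=0)
Line 2: ['emerald', 'all'] (min_width=11, slack=5)
Line 3: ['security', 'young'] (min_width=14, slack=2)
Line 4: ['tree', 'language'] (min_width=13, slack=3)
Line 5: ['will', 'banana', 'stop'] (min_width=16, slack=0)
Line 6: ['pepper', 'red', 'cloud'] (min_width=16, slack=0)
Line 7: ['is', 'light', 'been'] (min_width=13, slack=3)
Line 8: ['this'] (min_width=4, slack=12)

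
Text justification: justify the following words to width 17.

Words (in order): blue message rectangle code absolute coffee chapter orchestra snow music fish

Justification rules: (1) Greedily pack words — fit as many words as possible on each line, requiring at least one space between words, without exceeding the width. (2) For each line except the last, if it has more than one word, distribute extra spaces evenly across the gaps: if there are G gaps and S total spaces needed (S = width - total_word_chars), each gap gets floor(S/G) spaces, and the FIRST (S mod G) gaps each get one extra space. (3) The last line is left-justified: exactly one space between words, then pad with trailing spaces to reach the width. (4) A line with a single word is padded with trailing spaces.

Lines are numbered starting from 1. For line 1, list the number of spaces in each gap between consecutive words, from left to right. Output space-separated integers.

Line 1: ['blue', 'message'] (min_width=12, slack=5)
Line 2: ['rectangle', 'code'] (min_width=14, slack=3)
Line 3: ['absolute', 'coffee'] (min_width=15, slack=2)
Line 4: ['chapter', 'orchestra'] (min_width=17, slack=0)
Line 5: ['snow', 'music', 'fish'] (min_width=15, slack=2)

Answer: 6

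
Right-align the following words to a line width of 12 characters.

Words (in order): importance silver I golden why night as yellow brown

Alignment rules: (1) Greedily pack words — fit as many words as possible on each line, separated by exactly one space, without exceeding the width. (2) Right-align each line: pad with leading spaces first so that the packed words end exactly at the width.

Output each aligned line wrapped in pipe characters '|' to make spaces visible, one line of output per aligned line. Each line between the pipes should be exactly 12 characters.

Answer: |  importance|
|    silver I|
|  golden why|
|    night as|
|yellow brown|

Derivation:
Line 1: ['importance'] (min_width=10, slack=2)
Line 2: ['silver', 'I'] (min_width=8, slack=4)
Line 3: ['golden', 'why'] (min_width=10, slack=2)
Line 4: ['night', 'as'] (min_width=8, slack=4)
Line 5: ['yellow', 'brown'] (min_width=12, slack=0)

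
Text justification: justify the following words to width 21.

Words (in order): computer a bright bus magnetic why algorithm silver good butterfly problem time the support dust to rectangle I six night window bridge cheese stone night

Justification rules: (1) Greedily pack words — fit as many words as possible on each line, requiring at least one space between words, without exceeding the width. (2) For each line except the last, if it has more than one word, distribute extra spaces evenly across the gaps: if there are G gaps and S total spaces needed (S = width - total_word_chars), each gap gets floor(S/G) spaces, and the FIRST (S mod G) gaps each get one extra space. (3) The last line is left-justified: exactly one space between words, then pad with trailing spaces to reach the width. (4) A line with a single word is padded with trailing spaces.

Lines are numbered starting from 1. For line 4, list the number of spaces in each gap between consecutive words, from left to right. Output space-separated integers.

Answer: 5

Derivation:
Line 1: ['computer', 'a', 'bright', 'bus'] (min_width=21, slack=0)
Line 2: ['magnetic', 'why'] (min_width=12, slack=9)
Line 3: ['algorithm', 'silver', 'good'] (min_width=21, slack=0)
Line 4: ['butterfly', 'problem'] (min_width=17, slack=4)
Line 5: ['time', 'the', 'support', 'dust'] (min_width=21, slack=0)
Line 6: ['to', 'rectangle', 'I', 'six'] (min_width=18, slack=3)
Line 7: ['night', 'window', 'bridge'] (min_width=19, slack=2)
Line 8: ['cheese', 'stone', 'night'] (min_width=18, slack=3)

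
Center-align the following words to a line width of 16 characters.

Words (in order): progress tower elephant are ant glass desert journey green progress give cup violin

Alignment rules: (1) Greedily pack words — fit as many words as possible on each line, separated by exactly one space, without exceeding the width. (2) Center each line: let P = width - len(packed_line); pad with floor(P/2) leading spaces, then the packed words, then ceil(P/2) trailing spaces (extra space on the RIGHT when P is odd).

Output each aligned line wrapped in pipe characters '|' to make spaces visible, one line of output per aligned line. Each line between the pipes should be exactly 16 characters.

Answer: | progress tower |
|elephant are ant|
|  glass desert  |
| journey green  |
| progress give  |
|   cup violin   |

Derivation:
Line 1: ['progress', 'tower'] (min_width=14, slack=2)
Line 2: ['elephant', 'are', 'ant'] (min_width=16, slack=0)
Line 3: ['glass', 'desert'] (min_width=12, slack=4)
Line 4: ['journey', 'green'] (min_width=13, slack=3)
Line 5: ['progress', 'give'] (min_width=13, slack=3)
Line 6: ['cup', 'violin'] (min_width=10, slack=6)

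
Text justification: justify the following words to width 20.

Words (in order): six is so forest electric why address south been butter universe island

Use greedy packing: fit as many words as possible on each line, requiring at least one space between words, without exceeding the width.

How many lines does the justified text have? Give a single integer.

Answer: 4

Derivation:
Line 1: ['six', 'is', 'so', 'forest'] (min_width=16, slack=4)
Line 2: ['electric', 'why', 'address'] (min_width=20, slack=0)
Line 3: ['south', 'been', 'butter'] (min_width=17, slack=3)
Line 4: ['universe', 'island'] (min_width=15, slack=5)
Total lines: 4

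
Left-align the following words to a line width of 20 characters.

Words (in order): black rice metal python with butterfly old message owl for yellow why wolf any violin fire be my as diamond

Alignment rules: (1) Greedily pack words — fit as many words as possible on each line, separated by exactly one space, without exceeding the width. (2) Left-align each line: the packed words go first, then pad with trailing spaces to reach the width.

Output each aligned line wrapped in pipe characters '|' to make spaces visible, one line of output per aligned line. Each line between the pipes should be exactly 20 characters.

Answer: |black rice metal    |
|python with         |
|butterfly old       |
|message owl for     |
|yellow why wolf any |
|violin fire be my as|
|diamond             |

Derivation:
Line 1: ['black', 'rice', 'metal'] (min_width=16, slack=4)
Line 2: ['python', 'with'] (min_width=11, slack=9)
Line 3: ['butterfly', 'old'] (min_width=13, slack=7)
Line 4: ['message', 'owl', 'for'] (min_width=15, slack=5)
Line 5: ['yellow', 'why', 'wolf', 'any'] (min_width=19, slack=1)
Line 6: ['violin', 'fire', 'be', 'my', 'as'] (min_width=20, slack=0)
Line 7: ['diamond'] (min_width=7, slack=13)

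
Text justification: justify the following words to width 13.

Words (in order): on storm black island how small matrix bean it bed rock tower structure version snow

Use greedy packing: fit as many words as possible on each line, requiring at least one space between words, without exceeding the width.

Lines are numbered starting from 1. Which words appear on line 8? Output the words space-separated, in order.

Line 1: ['on', 'storm'] (min_width=8, slack=5)
Line 2: ['black', 'island'] (min_width=12, slack=1)
Line 3: ['how', 'small'] (min_width=9, slack=4)
Line 4: ['matrix', 'bean'] (min_width=11, slack=2)
Line 5: ['it', 'bed', 'rock'] (min_width=11, slack=2)
Line 6: ['tower'] (min_width=5, slack=8)
Line 7: ['structure'] (min_width=9, slack=4)
Line 8: ['version', 'snow'] (min_width=12, slack=1)

Answer: version snow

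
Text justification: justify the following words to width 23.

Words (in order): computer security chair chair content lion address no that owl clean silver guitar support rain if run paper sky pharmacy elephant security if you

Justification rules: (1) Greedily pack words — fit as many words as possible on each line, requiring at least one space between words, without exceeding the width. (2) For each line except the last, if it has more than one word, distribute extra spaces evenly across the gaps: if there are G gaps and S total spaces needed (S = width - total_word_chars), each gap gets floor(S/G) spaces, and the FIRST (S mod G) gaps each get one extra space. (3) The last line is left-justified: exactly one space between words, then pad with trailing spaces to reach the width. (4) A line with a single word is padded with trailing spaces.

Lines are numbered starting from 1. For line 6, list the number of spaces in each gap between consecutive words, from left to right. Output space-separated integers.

Answer: 4 3

Derivation:
Line 1: ['computer', 'security', 'chair'] (min_width=23, slack=0)
Line 2: ['chair', 'content', 'lion'] (min_width=18, slack=5)
Line 3: ['address', 'no', 'that', 'owl'] (min_width=19, slack=4)
Line 4: ['clean', 'silver', 'guitar'] (min_width=19, slack=4)
Line 5: ['support', 'rain', 'if', 'run'] (min_width=19, slack=4)
Line 6: ['paper', 'sky', 'pharmacy'] (min_width=18, slack=5)
Line 7: ['elephant', 'security', 'if'] (min_width=20, slack=3)
Line 8: ['you'] (min_width=3, slack=20)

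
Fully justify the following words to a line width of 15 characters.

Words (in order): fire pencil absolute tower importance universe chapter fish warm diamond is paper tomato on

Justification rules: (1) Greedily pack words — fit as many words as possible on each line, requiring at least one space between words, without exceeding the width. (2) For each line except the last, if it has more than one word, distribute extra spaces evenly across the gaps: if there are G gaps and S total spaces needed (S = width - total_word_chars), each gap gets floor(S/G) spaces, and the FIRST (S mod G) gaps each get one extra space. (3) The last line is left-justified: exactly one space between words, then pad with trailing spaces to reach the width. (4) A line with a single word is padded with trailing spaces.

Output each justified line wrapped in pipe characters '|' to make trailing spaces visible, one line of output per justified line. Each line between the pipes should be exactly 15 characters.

Answer: |fire     pencil|
|absolute  tower|
|importance     |
|universe       |
|chapter    fish|
|warm diamond is|
|paper tomato on|

Derivation:
Line 1: ['fire', 'pencil'] (min_width=11, slack=4)
Line 2: ['absolute', 'tower'] (min_width=14, slack=1)
Line 3: ['importance'] (min_width=10, slack=5)
Line 4: ['universe'] (min_width=8, slack=7)
Line 5: ['chapter', 'fish'] (min_width=12, slack=3)
Line 6: ['warm', 'diamond', 'is'] (min_width=15, slack=0)
Line 7: ['paper', 'tomato', 'on'] (min_width=15, slack=0)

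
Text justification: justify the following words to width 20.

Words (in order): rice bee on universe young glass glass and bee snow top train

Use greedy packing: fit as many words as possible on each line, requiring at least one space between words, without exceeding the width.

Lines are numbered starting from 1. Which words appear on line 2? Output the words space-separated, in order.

Line 1: ['rice', 'bee', 'on', 'universe'] (min_width=20, slack=0)
Line 2: ['young', 'glass', 'glass'] (min_width=17, slack=3)
Line 3: ['and', 'bee', 'snow', 'top'] (min_width=16, slack=4)
Line 4: ['train'] (min_width=5, slack=15)

Answer: young glass glass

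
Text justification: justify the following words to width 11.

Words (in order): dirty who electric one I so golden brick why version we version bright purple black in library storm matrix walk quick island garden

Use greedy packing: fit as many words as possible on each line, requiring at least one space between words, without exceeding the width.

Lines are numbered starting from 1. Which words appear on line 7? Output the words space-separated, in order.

Line 1: ['dirty', 'who'] (min_width=9, slack=2)
Line 2: ['electric'] (min_width=8, slack=3)
Line 3: ['one', 'I', 'so'] (min_width=8, slack=3)
Line 4: ['golden'] (min_width=6, slack=5)
Line 5: ['brick', 'why'] (min_width=9, slack=2)
Line 6: ['version', 'we'] (min_width=10, slack=1)
Line 7: ['version'] (min_width=7, slack=4)
Line 8: ['bright'] (min_width=6, slack=5)
Line 9: ['purple'] (min_width=6, slack=5)
Line 10: ['black', 'in'] (min_width=8, slack=3)
Line 11: ['library'] (min_width=7, slack=4)
Line 12: ['storm'] (min_width=5, slack=6)
Line 13: ['matrix', 'walk'] (min_width=11, slack=0)
Line 14: ['quick'] (min_width=5, slack=6)
Line 15: ['island'] (min_width=6, slack=5)
Line 16: ['garden'] (min_width=6, slack=5)

Answer: version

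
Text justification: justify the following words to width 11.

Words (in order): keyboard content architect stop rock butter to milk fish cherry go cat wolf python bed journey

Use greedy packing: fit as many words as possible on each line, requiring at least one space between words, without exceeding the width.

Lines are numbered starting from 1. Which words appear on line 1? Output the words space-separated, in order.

Line 1: ['keyboard'] (min_width=8, slack=3)
Line 2: ['content'] (min_width=7, slack=4)
Line 3: ['architect'] (min_width=9, slack=2)
Line 4: ['stop', 'rock'] (min_width=9, slack=2)
Line 5: ['butter', 'to'] (min_width=9, slack=2)
Line 6: ['milk', 'fish'] (min_width=9, slack=2)
Line 7: ['cherry', 'go'] (min_width=9, slack=2)
Line 8: ['cat', 'wolf'] (min_width=8, slack=3)
Line 9: ['python', 'bed'] (min_width=10, slack=1)
Line 10: ['journey'] (min_width=7, slack=4)

Answer: keyboard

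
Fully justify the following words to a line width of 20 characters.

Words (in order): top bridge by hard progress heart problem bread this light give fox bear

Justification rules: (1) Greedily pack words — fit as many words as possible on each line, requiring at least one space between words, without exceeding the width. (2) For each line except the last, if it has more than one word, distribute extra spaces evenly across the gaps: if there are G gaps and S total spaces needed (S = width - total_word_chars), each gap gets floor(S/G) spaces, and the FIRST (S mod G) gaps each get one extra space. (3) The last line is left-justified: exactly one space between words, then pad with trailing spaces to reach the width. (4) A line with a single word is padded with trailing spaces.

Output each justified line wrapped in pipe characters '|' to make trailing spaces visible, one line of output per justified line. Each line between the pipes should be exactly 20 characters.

Line 1: ['top', 'bridge', 'by', 'hard'] (min_width=18, slack=2)
Line 2: ['progress', 'heart'] (min_width=14, slack=6)
Line 3: ['problem', 'bread', 'this'] (min_width=18, slack=2)
Line 4: ['light', 'give', 'fox', 'bear'] (min_width=19, slack=1)

Answer: |top  bridge  by hard|
|progress       heart|
|problem  bread  this|
|light give fox bear |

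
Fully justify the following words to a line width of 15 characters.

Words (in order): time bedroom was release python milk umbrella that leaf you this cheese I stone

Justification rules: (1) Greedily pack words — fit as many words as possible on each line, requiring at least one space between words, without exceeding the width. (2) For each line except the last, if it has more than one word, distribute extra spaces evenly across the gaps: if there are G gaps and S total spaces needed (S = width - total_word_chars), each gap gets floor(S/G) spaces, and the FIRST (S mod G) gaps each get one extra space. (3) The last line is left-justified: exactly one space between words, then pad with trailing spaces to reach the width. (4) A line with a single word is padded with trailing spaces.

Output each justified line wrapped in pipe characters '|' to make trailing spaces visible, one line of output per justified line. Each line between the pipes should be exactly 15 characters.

Answer: |time    bedroom|
|was     release|
|python     milk|
|umbrella   that|
|leaf  you  this|
|cheese I stone |

Derivation:
Line 1: ['time', 'bedroom'] (min_width=12, slack=3)
Line 2: ['was', 'release'] (min_width=11, slack=4)
Line 3: ['python', 'milk'] (min_width=11, slack=4)
Line 4: ['umbrella', 'that'] (min_width=13, slack=2)
Line 5: ['leaf', 'you', 'this'] (min_width=13, slack=2)
Line 6: ['cheese', 'I', 'stone'] (min_width=14, slack=1)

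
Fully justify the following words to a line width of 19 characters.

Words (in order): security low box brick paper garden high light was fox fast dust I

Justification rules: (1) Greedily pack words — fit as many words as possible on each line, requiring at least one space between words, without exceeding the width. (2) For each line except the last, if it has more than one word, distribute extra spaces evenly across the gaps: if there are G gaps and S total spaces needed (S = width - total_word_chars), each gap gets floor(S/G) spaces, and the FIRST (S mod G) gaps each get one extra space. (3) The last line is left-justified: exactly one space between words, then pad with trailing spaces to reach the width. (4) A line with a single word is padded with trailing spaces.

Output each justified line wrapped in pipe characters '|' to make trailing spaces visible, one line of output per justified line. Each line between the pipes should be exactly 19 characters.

Answer: |security   low  box|
|brick  paper garden|
|high  light was fox|
|fast dust I        |

Derivation:
Line 1: ['security', 'low', 'box'] (min_width=16, slack=3)
Line 2: ['brick', 'paper', 'garden'] (min_width=18, slack=1)
Line 3: ['high', 'light', 'was', 'fox'] (min_width=18, slack=1)
Line 4: ['fast', 'dust', 'I'] (min_width=11, slack=8)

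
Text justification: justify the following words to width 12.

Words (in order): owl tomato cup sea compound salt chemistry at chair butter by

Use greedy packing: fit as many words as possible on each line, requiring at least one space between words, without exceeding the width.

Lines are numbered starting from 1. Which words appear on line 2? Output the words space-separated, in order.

Answer: cup sea

Derivation:
Line 1: ['owl', 'tomato'] (min_width=10, slack=2)
Line 2: ['cup', 'sea'] (min_width=7, slack=5)
Line 3: ['compound'] (min_width=8, slack=4)
Line 4: ['salt'] (min_width=4, slack=8)
Line 5: ['chemistry', 'at'] (min_width=12, slack=0)
Line 6: ['chair', 'butter'] (min_width=12, slack=0)
Line 7: ['by'] (min_width=2, slack=10)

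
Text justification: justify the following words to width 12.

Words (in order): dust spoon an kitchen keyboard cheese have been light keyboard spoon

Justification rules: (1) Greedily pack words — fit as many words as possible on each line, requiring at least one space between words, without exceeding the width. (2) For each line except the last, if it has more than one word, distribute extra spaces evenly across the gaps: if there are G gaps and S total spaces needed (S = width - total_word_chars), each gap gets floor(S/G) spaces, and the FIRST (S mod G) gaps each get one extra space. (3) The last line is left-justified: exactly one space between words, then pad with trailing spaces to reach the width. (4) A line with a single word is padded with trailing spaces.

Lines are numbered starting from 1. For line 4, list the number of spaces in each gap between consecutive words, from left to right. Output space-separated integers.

Line 1: ['dust', 'spoon'] (min_width=10, slack=2)
Line 2: ['an', 'kitchen'] (min_width=10, slack=2)
Line 3: ['keyboard'] (min_width=8, slack=4)
Line 4: ['cheese', 'have'] (min_width=11, slack=1)
Line 5: ['been', 'light'] (min_width=10, slack=2)
Line 6: ['keyboard'] (min_width=8, slack=4)
Line 7: ['spoon'] (min_width=5, slack=7)

Answer: 2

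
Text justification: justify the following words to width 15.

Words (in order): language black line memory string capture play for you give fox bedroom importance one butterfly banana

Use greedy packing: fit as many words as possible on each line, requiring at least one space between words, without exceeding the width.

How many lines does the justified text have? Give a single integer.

Line 1: ['language', 'black'] (min_width=14, slack=1)
Line 2: ['line', 'memory'] (min_width=11, slack=4)
Line 3: ['string', 'capture'] (min_width=14, slack=1)
Line 4: ['play', 'for', 'you'] (min_width=12, slack=3)
Line 5: ['give', 'fox'] (min_width=8, slack=7)
Line 6: ['bedroom'] (min_width=7, slack=8)
Line 7: ['importance', 'one'] (min_width=14, slack=1)
Line 8: ['butterfly'] (min_width=9, slack=6)
Line 9: ['banana'] (min_width=6, slack=9)
Total lines: 9

Answer: 9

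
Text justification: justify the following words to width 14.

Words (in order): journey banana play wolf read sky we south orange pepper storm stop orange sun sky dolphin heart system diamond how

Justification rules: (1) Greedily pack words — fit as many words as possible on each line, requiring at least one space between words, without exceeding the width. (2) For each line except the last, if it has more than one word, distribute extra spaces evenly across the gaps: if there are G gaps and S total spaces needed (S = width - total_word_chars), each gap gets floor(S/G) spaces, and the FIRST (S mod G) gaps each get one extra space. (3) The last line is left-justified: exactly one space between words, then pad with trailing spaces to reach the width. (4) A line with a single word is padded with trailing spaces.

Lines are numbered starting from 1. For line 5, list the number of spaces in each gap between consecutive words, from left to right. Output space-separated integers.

Line 1: ['journey', 'banana'] (min_width=14, slack=0)
Line 2: ['play', 'wolf', 'read'] (min_width=14, slack=0)
Line 3: ['sky', 'we', 'south'] (min_width=12, slack=2)
Line 4: ['orange', 'pepper'] (min_width=13, slack=1)
Line 5: ['storm', 'stop'] (min_width=10, slack=4)
Line 6: ['orange', 'sun', 'sky'] (min_width=14, slack=0)
Line 7: ['dolphin', 'heart'] (min_width=13, slack=1)
Line 8: ['system', 'diamond'] (min_width=14, slack=0)
Line 9: ['how'] (min_width=3, slack=11)

Answer: 5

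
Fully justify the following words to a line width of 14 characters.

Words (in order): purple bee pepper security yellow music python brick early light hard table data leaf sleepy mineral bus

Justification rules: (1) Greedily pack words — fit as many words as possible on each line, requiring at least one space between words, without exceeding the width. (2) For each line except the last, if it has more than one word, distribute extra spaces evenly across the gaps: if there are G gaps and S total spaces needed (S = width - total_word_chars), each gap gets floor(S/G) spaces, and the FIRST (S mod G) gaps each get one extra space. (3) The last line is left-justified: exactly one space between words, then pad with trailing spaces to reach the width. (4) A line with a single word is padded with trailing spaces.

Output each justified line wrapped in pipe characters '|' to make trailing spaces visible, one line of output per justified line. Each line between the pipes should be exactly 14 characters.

Line 1: ['purple', 'bee'] (min_width=10, slack=4)
Line 2: ['pepper'] (min_width=6, slack=8)
Line 3: ['security'] (min_width=8, slack=6)
Line 4: ['yellow', 'music'] (min_width=12, slack=2)
Line 5: ['python', 'brick'] (min_width=12, slack=2)
Line 6: ['early', 'light'] (min_width=11, slack=3)
Line 7: ['hard', 'table'] (min_width=10, slack=4)
Line 8: ['data', 'leaf'] (min_width=9, slack=5)
Line 9: ['sleepy', 'mineral'] (min_width=14, slack=0)
Line 10: ['bus'] (min_width=3, slack=11)

Answer: |purple     bee|
|pepper        |
|security      |
|yellow   music|
|python   brick|
|early    light|
|hard     table|
|data      leaf|
|sleepy mineral|
|bus           |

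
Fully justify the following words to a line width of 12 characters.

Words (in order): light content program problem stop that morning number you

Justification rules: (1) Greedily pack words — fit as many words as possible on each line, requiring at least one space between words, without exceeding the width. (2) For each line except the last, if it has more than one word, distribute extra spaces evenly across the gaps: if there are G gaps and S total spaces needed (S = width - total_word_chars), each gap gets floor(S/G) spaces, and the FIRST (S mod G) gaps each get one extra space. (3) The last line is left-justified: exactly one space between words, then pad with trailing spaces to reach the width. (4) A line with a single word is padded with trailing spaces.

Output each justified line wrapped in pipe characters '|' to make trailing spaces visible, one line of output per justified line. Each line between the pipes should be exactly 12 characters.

Answer: |light       |
|content     |
|program     |
|problem stop|
|that morning|
|number you  |

Derivation:
Line 1: ['light'] (min_width=5, slack=7)
Line 2: ['content'] (min_width=7, slack=5)
Line 3: ['program'] (min_width=7, slack=5)
Line 4: ['problem', 'stop'] (min_width=12, slack=0)
Line 5: ['that', 'morning'] (min_width=12, slack=0)
Line 6: ['number', 'you'] (min_width=10, slack=2)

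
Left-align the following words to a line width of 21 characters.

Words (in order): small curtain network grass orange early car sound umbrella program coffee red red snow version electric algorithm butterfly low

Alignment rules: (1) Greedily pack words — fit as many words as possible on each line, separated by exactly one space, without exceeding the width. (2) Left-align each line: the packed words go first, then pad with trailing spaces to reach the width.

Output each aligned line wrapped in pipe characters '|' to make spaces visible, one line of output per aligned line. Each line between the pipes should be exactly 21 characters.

Answer: |small curtain network|
|grass orange early   |
|car sound umbrella   |
|program coffee red   |
|red snow version     |
|electric algorithm   |
|butterfly low        |

Derivation:
Line 1: ['small', 'curtain', 'network'] (min_width=21, slack=0)
Line 2: ['grass', 'orange', 'early'] (min_width=18, slack=3)
Line 3: ['car', 'sound', 'umbrella'] (min_width=18, slack=3)
Line 4: ['program', 'coffee', 'red'] (min_width=18, slack=3)
Line 5: ['red', 'snow', 'version'] (min_width=16, slack=5)
Line 6: ['electric', 'algorithm'] (min_width=18, slack=3)
Line 7: ['butterfly', 'low'] (min_width=13, slack=8)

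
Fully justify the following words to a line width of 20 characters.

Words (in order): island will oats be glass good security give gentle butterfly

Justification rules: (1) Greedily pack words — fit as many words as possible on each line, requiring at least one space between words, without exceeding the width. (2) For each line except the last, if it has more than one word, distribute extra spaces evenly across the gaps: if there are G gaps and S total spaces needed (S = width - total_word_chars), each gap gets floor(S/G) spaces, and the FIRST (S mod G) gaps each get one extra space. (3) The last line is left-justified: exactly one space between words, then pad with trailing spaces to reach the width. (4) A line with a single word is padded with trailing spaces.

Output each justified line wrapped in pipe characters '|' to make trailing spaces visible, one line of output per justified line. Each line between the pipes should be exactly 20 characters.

Line 1: ['island', 'will', 'oats', 'be'] (min_width=19, slack=1)
Line 2: ['glass', 'good', 'security'] (min_width=19, slack=1)
Line 3: ['give', 'gentle'] (min_width=11, slack=9)
Line 4: ['butterfly'] (min_width=9, slack=11)

Answer: |island  will oats be|
|glass  good security|
|give          gentle|
|butterfly           |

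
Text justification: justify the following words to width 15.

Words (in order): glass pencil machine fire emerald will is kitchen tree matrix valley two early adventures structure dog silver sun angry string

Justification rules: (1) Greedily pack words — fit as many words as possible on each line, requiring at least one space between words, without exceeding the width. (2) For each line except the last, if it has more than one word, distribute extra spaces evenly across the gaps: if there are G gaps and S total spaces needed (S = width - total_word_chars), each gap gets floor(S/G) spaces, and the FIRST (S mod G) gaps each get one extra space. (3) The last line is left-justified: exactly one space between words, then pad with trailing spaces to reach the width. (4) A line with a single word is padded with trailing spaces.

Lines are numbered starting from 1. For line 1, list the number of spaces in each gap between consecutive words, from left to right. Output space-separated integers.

Line 1: ['glass', 'pencil'] (min_width=12, slack=3)
Line 2: ['machine', 'fire'] (min_width=12, slack=3)
Line 3: ['emerald', 'will', 'is'] (min_width=15, slack=0)
Line 4: ['kitchen', 'tree'] (min_width=12, slack=3)
Line 5: ['matrix', 'valley'] (min_width=13, slack=2)
Line 6: ['two', 'early'] (min_width=9, slack=6)
Line 7: ['adventures'] (min_width=10, slack=5)
Line 8: ['structure', 'dog'] (min_width=13, slack=2)
Line 9: ['silver', 'sun'] (min_width=10, slack=5)
Line 10: ['angry', 'string'] (min_width=12, slack=3)

Answer: 4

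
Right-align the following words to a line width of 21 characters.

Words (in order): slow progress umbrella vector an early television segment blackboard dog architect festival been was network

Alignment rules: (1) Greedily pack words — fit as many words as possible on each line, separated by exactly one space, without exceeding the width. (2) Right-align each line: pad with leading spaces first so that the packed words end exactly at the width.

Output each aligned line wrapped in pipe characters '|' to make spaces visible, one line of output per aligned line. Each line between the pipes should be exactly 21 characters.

Answer: |        slow progress|
|   umbrella vector an|
|     early television|
|   segment blackboard|
|        dog architect|
|    festival been was|
|              network|

Derivation:
Line 1: ['slow', 'progress'] (min_width=13, slack=8)
Line 2: ['umbrella', 'vector', 'an'] (min_width=18, slack=3)
Line 3: ['early', 'television'] (min_width=16, slack=5)
Line 4: ['segment', 'blackboard'] (min_width=18, slack=3)
Line 5: ['dog', 'architect'] (min_width=13, slack=8)
Line 6: ['festival', 'been', 'was'] (min_width=17, slack=4)
Line 7: ['network'] (min_width=7, slack=14)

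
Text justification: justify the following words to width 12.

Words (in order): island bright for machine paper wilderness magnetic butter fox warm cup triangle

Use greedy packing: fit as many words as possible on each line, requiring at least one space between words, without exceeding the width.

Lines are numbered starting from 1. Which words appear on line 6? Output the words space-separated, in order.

Line 1: ['island'] (min_width=6, slack=6)
Line 2: ['bright', 'for'] (min_width=10, slack=2)
Line 3: ['machine'] (min_width=7, slack=5)
Line 4: ['paper'] (min_width=5, slack=7)
Line 5: ['wilderness'] (min_width=10, slack=2)
Line 6: ['magnetic'] (min_width=8, slack=4)
Line 7: ['butter', 'fox'] (min_width=10, slack=2)
Line 8: ['warm', 'cup'] (min_width=8, slack=4)
Line 9: ['triangle'] (min_width=8, slack=4)

Answer: magnetic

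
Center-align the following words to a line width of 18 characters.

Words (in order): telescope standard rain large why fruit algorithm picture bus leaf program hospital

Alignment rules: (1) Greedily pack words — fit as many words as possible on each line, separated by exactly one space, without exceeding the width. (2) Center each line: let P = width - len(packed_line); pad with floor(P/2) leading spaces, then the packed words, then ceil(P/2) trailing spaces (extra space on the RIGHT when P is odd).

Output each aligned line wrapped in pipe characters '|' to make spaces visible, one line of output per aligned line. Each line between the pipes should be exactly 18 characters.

Line 1: ['telescope', 'standard'] (min_width=18, slack=0)
Line 2: ['rain', 'large', 'why'] (min_width=14, slack=4)
Line 3: ['fruit', 'algorithm'] (min_width=15, slack=3)
Line 4: ['picture', 'bus', 'leaf'] (min_width=16, slack=2)
Line 5: ['program', 'hospital'] (min_width=16, slack=2)

Answer: |telescope standard|
|  rain large why  |
| fruit algorithm  |
| picture bus leaf |
| program hospital |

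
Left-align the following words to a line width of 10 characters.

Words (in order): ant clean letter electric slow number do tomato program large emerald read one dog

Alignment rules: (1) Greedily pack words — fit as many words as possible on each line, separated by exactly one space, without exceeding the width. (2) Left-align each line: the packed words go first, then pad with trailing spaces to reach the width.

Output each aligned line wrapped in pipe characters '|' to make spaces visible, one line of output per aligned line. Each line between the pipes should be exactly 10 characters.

Answer: |ant clean |
|letter    |
|electric  |
|slow      |
|number do |
|tomato    |
|program   |
|large     |
|emerald   |
|read one  |
|dog       |

Derivation:
Line 1: ['ant', 'clean'] (min_width=9, slack=1)
Line 2: ['letter'] (min_width=6, slack=4)
Line 3: ['electric'] (min_width=8, slack=2)
Line 4: ['slow'] (min_width=4, slack=6)
Line 5: ['number', 'do'] (min_width=9, slack=1)
Line 6: ['tomato'] (min_width=6, slack=4)
Line 7: ['program'] (min_width=7, slack=3)
Line 8: ['large'] (min_width=5, slack=5)
Line 9: ['emerald'] (min_width=7, slack=3)
Line 10: ['read', 'one'] (min_width=8, slack=2)
Line 11: ['dog'] (min_width=3, slack=7)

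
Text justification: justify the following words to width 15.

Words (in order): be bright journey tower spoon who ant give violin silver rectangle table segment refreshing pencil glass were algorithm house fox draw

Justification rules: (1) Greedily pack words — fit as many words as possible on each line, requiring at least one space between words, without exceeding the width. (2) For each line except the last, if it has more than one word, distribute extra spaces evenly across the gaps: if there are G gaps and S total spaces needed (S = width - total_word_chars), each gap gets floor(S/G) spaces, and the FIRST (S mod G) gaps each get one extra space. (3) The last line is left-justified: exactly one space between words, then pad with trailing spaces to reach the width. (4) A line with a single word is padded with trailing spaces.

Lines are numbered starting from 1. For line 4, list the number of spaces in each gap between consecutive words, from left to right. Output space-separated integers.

Answer: 5

Derivation:
Line 1: ['be', 'bright'] (min_width=9, slack=6)
Line 2: ['journey', 'tower'] (min_width=13, slack=2)
Line 3: ['spoon', 'who', 'ant'] (min_width=13, slack=2)
Line 4: ['give', 'violin'] (min_width=11, slack=4)
Line 5: ['silver'] (min_width=6, slack=9)
Line 6: ['rectangle', 'table'] (min_width=15, slack=0)
Line 7: ['segment'] (min_width=7, slack=8)
Line 8: ['refreshing'] (min_width=10, slack=5)
Line 9: ['pencil', 'glass'] (min_width=12, slack=3)
Line 10: ['were', 'algorithm'] (min_width=14, slack=1)
Line 11: ['house', 'fox', 'draw'] (min_width=14, slack=1)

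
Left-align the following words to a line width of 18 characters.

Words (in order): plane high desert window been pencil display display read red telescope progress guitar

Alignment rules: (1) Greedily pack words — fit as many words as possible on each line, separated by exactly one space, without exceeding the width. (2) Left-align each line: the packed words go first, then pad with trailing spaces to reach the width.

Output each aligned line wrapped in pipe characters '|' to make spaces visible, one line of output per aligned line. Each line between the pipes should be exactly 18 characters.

Line 1: ['plane', 'high', 'desert'] (min_width=17, slack=1)
Line 2: ['window', 'been', 'pencil'] (min_width=18, slack=0)
Line 3: ['display', 'display'] (min_width=15, slack=3)
Line 4: ['read', 'red', 'telescope'] (min_width=18, slack=0)
Line 5: ['progress', 'guitar'] (min_width=15, slack=3)

Answer: |plane high desert |
|window been pencil|
|display display   |
|read red telescope|
|progress guitar   |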